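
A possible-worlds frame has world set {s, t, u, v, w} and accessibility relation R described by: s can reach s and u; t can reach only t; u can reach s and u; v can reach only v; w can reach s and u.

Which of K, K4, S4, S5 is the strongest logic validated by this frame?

Transitive (axiom 4): yes — every two-step R-path is closed by a direct edge.
Reflexive (axiom T): no — w is not related to itself.
Euclidean (axiom 5): yes — any two successors of a common world are R-related.
So F validates K, K4; S4 would additionally require R to be reflexive. The strongest is K4.

K4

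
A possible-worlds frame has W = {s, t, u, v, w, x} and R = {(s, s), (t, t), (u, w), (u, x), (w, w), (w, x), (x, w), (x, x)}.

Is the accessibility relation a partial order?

Reflexive: no — u is not related to itself.
Transitive: yes — every two-step R-path is closed by a direct edge.
Antisymmetric: no — w R x and x R w with w ≠ x.
So R is not a partial order.

No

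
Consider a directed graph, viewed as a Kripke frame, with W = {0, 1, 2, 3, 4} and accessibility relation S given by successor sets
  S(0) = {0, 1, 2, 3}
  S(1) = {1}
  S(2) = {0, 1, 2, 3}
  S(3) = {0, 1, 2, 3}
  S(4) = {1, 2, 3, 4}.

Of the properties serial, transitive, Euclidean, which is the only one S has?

Serial: yes — every world has a successor (e.g. 0 S 0).
Transitive: no — 4 S 2 and 2 S 0, but not 4 S 0.
Euclidean: no — 0 S 1 and 0 S 2, but not 1 S 2.
Only serial holds.

serial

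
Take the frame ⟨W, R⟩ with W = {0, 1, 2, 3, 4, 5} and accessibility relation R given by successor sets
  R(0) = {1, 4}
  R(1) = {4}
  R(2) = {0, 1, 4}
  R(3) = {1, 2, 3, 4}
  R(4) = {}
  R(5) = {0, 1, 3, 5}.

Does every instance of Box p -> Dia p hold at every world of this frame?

No

Axiom D corresponds to the accessibility relation being serial.
Serial: no — 4 has no R-successor.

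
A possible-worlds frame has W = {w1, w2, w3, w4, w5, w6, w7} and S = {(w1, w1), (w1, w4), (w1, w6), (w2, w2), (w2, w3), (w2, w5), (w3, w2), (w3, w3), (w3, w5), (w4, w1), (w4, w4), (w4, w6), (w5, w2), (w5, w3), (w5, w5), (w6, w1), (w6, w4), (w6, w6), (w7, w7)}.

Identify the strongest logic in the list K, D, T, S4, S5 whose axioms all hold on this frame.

S5

Serial (axiom D): yes — every world has a successor (e.g. w1 S w1).
Reflexive (axiom T): yes — every world is S-related to itself.
Transitive (axiom 4): yes — every two-step S-path is closed by a direct edge.
Euclidean (axiom 5): yes — any two successors of a common world are S-related.
So F validates K, D, T, S4, S5. The strongest is S5.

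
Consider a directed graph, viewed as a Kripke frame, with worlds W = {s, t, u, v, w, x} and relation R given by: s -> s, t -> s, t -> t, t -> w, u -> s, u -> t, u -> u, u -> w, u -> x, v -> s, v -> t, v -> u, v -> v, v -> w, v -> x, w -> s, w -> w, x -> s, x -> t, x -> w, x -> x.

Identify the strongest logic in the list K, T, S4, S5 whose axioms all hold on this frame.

S4

Reflexive (axiom T): yes — every world is R-related to itself.
Transitive (axiom 4): yes — every two-step R-path is closed by a direct edge.
Euclidean (axiom 5): no — t R s and t R w, but not s R w.
So F validates K, T, S4; S5 would additionally require R to be Euclidean. The strongest is S4.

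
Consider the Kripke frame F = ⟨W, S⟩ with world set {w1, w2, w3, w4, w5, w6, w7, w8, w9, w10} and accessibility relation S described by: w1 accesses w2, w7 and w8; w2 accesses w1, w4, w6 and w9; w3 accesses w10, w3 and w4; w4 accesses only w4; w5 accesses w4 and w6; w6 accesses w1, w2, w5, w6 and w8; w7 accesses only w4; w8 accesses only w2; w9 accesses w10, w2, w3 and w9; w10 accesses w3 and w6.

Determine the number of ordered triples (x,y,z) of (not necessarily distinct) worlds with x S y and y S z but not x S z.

38

Enumerating: (w1,w2,w1), (w1,w2,w4), (w1,w2,w6), (w1,w2,w9), (w1,w7,w4), (w10,w3,w10), (w10,w3,w4), (w10,w6,w1), (w10,w6,w2), (w10,w6,w5), (w10,w6,w8), (w2,w1,w2), … and 26 more.
Total: 38.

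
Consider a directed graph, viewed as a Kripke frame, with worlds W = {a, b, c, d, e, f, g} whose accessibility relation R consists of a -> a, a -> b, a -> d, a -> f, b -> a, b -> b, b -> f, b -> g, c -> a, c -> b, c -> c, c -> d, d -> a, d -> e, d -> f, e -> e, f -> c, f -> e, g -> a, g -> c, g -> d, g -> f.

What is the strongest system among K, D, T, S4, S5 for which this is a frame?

Serial (axiom D): yes — every world has a successor (e.g. a R a).
Reflexive (axiom T): no — d is not related to itself.
Transitive (axiom 4): no — a R b and b R g, but not a R g.
Euclidean (axiom 5): no — a R b and a R d, but not b R d.
So F validates K, D; T would additionally require R to be reflexive. The strongest is D.

D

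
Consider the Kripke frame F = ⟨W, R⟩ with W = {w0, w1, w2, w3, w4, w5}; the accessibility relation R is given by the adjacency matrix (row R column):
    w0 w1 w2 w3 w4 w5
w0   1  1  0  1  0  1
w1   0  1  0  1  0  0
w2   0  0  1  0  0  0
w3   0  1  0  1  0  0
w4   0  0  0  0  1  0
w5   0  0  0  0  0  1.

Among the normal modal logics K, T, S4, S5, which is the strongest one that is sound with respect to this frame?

Reflexive (axiom T): yes — every world is R-related to itself.
Transitive (axiom 4): yes — every two-step R-path is closed by a direct edge.
Euclidean (axiom 5): no — w0 R w1 and w0 R w5, but not w1 R w5.
So F validates K, T, S4; S5 would additionally require R to be Euclidean. The strongest is S4.

S4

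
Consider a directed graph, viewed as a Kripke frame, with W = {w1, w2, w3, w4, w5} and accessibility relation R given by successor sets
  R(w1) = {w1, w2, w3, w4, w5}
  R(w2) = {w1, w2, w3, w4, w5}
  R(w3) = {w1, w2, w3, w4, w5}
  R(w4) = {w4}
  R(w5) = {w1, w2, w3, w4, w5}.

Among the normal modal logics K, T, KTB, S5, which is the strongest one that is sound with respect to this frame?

Reflexive (axiom T): yes — every world is R-related to itself.
Symmetric (axiom B): no — w1 R w4 but not w4 R w1.
Euclidean (axiom 5): no — w1 R w4 and w1 R w2, but not w4 R w2.
So F validates K, T; KTB would additionally require R to be symmetric. The strongest is T.

T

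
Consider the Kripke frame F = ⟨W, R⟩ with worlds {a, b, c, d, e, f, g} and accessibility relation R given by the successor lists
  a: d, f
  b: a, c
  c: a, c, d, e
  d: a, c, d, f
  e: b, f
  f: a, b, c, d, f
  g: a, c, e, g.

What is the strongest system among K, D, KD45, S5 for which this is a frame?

Serial (axiom D): yes — every world has a successor (e.g. a R d).
Euclidean (axiom 5): no — b R a and b R c, but not a R c.
Transitive (axiom 4): no — a R d and d R c, but not a R c.
Reflexive (axiom T): no — a is not related to itself.
So F validates K, D; KD45 would additionally require R to be Euclidean and transitive. The strongest is D.

D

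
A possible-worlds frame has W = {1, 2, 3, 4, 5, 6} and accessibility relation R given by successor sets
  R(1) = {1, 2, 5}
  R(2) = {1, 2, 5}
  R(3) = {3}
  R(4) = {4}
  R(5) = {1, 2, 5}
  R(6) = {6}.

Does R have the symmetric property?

Symmetric: yes — every pair in R has its reverse in R.

Yes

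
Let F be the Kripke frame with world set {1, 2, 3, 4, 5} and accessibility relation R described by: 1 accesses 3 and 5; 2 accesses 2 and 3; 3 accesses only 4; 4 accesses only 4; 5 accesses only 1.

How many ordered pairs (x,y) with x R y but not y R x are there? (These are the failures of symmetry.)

Enumerating: (1,3), (2,3), (3,4).

3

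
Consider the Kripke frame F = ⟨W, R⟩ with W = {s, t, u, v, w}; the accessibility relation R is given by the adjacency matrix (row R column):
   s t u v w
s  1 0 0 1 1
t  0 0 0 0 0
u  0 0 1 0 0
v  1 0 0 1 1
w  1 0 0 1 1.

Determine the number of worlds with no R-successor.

1

Enumerating: t.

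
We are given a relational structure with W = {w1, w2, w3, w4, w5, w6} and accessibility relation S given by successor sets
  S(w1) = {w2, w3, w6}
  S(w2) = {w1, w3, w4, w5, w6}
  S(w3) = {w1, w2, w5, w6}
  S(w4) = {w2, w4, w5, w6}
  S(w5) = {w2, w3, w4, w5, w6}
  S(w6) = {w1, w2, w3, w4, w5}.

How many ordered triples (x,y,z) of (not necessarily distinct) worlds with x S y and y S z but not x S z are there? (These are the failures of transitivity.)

33

Enumerating: (w1,w2,w1), (w1,w2,w4), (w1,w2,w5), (w1,w3,w1), (w1,w3,w5), (w1,w6,w1), (w1,w6,w4), (w1,w6,w5), (w2,w1,w2), (w2,w3,w2), (w2,w4,w2), (w2,w5,w2), … and 21 more.
Total: 33.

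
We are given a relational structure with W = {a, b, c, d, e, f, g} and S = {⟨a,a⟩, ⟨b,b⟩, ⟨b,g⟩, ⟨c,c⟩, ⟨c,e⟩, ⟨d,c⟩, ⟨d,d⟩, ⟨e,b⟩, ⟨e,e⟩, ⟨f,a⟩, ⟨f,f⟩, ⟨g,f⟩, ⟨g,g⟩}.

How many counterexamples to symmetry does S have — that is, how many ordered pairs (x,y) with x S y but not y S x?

6

Enumerating: (b,g), (c,e), (d,c), (e,b), (f,a), (g,f).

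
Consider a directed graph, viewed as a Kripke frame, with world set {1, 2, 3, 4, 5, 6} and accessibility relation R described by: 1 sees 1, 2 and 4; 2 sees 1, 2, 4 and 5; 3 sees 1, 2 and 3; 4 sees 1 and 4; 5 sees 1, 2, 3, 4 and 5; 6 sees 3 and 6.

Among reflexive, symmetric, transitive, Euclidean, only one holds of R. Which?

Reflexive: yes — every world is R-related to itself.
Symmetric: no — 2 R 4 but not 4 R 2.
Transitive: no — 1 R 2 and 2 R 5, but not 1 R 5.
Euclidean: no — 1 R 4 and 1 R 2, but not 4 R 2.
Only reflexive holds.

reflexive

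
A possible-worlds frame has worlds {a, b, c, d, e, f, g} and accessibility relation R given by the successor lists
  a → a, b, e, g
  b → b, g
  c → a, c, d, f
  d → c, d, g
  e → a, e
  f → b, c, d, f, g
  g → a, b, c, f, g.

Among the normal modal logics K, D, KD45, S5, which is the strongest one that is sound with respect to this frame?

Serial (axiom D): yes — every world has a successor (e.g. a R a).
Euclidean (axiom 5): no — a R b and a R e, but not b R e.
Transitive (axiom 4): no — a R g and g R c, but not a R c.
Reflexive (axiom T): yes — every world is R-related to itself.
So F validates K, D; KD45 would additionally require R to be Euclidean and transitive. The strongest is D.

D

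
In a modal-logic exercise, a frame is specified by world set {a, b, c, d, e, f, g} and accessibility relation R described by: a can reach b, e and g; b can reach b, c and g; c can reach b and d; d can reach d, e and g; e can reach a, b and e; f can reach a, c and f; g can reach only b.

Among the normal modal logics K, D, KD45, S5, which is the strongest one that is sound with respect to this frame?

Serial (axiom D): yes — every world has a successor (e.g. a R b).
Euclidean (axiom 5): no — a R b and a R e, but not b R e.
Transitive (axiom 4): no — a R b and b R c, but not a R c.
Reflexive (axiom T): no — a is not related to itself.
So F validates K, D; KD45 would additionally require R to be Euclidean and transitive. The strongest is D.

D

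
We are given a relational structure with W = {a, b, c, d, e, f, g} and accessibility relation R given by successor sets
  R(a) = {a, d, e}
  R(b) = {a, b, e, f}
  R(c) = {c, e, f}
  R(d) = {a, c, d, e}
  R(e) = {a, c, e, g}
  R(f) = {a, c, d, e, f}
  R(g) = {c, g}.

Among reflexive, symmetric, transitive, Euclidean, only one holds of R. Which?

reflexive

Reflexive: yes — every world is R-related to itself.
Symmetric: no — b R a but not a R b.
Transitive: no — a R d and d R c, but not a R c.
Euclidean: no — a R e and a R d, but not e R d.
Only reflexive holds.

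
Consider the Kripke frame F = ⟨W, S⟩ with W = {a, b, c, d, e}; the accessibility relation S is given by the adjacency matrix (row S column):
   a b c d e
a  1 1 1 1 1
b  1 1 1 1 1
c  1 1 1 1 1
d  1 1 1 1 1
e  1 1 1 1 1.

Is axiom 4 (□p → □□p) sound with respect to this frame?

Yes

Axiom 4 corresponds to the accessibility relation being transitive.
Transitive: yes — every two-step S-path is closed by a direct edge.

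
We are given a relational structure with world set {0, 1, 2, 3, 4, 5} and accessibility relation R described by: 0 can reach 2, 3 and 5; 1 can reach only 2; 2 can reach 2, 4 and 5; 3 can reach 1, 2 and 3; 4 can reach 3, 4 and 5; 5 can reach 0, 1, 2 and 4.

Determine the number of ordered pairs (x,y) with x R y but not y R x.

8

Enumerating: (0,2), (0,3), (1,2), (2,4), (3,1), (3,2), (4,3), (5,1).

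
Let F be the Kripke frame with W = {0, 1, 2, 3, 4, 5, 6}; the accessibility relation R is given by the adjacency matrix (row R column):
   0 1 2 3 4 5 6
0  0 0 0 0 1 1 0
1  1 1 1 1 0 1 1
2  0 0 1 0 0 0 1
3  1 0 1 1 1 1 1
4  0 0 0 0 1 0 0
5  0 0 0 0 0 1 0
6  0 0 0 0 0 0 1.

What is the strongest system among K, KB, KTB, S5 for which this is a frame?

Symmetric (axiom B): no — 0 R 4 but not 4 R 0.
Reflexive (axiom T): no — 0 is not related to itself.
Euclidean (axiom 5): no — 0 R 4 and 0 R 5, but not 4 R 5.
So F validates K; KB would additionally require R to be symmetric. The strongest is K.

K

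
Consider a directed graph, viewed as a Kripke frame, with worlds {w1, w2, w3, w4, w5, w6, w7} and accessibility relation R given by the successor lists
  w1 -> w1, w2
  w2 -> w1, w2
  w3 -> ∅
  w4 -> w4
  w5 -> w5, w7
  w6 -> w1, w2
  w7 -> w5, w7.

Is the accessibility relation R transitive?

Yes

Transitive: yes — every two-step R-path is closed by a direct edge.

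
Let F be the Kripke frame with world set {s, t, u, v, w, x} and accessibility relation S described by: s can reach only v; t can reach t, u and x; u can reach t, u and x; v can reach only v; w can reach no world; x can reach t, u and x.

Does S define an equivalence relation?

Reflexive: no — s is not related to itself.
Symmetric: no — s S v but not v S s.
Transitive: yes — every two-step S-path is closed by a direct edge.
So S is not an equivalence relation.

No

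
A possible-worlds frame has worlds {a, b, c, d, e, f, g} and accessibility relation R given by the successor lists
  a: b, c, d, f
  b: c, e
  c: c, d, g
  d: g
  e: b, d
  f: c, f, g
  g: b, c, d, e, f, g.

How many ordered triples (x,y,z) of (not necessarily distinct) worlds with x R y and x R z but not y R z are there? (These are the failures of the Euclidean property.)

40

Enumerating: (a,b,b), (a,b,d), (a,b,f), (a,c,b), (a,c,f), (a,d,b), (a,d,c), (a,d,d), (a,d,f), (a,f,b), (a,f,d), (b,c,e), … and 28 more.
Total: 40.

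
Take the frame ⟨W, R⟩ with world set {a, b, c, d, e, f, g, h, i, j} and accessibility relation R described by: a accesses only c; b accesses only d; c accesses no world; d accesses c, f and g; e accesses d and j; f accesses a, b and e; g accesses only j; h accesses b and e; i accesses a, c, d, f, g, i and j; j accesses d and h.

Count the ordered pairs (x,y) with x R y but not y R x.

21

Enumerating: (a,c), (b,d), (d,c), (d,f), (d,g), (e,d), (e,j), (f,a), (f,b), (f,e), (g,j), (h,b), … and 9 more.
Total: 21.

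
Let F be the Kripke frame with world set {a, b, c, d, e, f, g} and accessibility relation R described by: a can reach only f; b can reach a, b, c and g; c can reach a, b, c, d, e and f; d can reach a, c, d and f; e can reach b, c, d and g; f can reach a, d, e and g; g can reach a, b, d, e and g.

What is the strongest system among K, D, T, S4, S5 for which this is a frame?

D

Serial (axiom D): yes — every world has a successor (e.g. a R f).
Reflexive (axiom T): no — a is not related to itself.
Transitive (axiom 4): no — a R f and f R d, but not a R d.
Euclidean (axiom 5): no — b R a and b R c, but not a R c.
So F validates K, D; T would additionally require R to be reflexive. The strongest is D.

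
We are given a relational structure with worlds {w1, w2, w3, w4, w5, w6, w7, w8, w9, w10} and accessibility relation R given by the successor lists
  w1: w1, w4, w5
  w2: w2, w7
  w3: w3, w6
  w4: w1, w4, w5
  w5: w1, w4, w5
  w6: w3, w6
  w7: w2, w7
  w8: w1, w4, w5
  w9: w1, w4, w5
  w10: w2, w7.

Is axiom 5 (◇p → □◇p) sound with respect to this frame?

Axiom 5 corresponds to the accessibility relation being Euclidean.
Euclidean: yes — any two successors of a common world are R-related.

Yes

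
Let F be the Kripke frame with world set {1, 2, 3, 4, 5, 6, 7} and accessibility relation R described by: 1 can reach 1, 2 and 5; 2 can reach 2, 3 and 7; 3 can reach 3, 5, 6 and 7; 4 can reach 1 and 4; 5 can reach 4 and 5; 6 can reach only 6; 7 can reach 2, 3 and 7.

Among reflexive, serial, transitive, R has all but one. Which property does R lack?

Reflexive: yes — every world is R-related to itself.
Serial: yes — every world has a successor (e.g. 1 R 1).
Transitive: no — 1 R 2 and 2 R 3, but not 1 R 3.
Only transitive fails.

transitive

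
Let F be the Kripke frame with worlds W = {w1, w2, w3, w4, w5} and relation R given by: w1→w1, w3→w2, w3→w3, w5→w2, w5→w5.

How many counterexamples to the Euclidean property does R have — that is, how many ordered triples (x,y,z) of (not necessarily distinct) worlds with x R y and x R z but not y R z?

4

Enumerating: (w3,w2,w2), (w3,w2,w3), (w5,w2,w2), (w5,w2,w5).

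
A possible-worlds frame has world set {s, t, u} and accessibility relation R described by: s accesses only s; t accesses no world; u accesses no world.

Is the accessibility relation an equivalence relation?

Reflexive: no — t is not related to itself.
Symmetric: yes — every pair in R has its reverse in R.
Transitive: yes — every two-step R-path is closed by a direct edge.
So R is not an equivalence relation.

No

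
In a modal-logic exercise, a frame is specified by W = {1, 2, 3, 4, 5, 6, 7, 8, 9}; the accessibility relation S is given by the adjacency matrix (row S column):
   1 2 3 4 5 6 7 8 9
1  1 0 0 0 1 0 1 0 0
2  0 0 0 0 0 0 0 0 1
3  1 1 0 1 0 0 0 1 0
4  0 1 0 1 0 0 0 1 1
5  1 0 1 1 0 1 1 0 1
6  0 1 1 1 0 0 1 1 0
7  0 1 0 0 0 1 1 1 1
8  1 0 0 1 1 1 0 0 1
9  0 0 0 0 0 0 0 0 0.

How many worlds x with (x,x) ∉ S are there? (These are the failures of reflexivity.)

6

Enumerating: 2, 3, 5, 6, 8, 9.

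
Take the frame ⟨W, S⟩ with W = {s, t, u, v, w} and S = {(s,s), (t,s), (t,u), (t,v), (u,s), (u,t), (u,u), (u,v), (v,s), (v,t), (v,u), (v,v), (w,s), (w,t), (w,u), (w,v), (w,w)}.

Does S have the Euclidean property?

Euclidean: no — t S s and t S u, but not s S u.

No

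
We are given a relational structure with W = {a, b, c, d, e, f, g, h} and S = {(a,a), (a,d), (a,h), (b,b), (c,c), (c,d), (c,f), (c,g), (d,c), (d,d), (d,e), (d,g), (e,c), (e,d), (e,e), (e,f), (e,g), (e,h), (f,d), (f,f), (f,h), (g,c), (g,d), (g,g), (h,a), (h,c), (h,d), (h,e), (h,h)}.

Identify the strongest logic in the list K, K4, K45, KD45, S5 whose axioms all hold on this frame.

Transitive (axiom 4): no — a S d and d S c, but not a S c.
Euclidean (axiom 5): no — a S d and a S h, but not d S h.
Serial (axiom D): yes — every world has a successor (e.g. a S a).
Reflexive (axiom T): yes — every world is S-related to itself.
So F validates K; K4 would additionally require S to be transitive. The strongest is K.

K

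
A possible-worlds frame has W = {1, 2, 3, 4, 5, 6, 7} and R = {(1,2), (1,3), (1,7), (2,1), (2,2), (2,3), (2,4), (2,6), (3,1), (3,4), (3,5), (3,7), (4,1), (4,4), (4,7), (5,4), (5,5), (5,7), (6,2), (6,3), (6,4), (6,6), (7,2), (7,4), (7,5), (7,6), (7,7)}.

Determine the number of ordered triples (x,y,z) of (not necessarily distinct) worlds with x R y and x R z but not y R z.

Enumerating: (1,2,7), (1,3,2), (1,3,3), (1,7,3), (2,1,1), (2,1,4), (2,1,6), (2,3,2), (2,3,3), (2,3,6), (2,4,2), (2,4,3), … and 27 more.
Total: 39.

39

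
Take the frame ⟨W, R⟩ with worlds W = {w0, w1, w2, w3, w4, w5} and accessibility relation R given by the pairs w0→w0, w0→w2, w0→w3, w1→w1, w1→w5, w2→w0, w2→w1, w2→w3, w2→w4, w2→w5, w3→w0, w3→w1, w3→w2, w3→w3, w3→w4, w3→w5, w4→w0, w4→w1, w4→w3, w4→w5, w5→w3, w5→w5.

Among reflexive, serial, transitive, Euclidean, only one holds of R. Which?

serial

Reflexive: no — w2 is not related to itself.
Serial: yes — every world has a successor (e.g. w0 R w0).
Transitive: no — w0 R w2 and w2 R w1, but not w0 R w1.
Euclidean: no — w2 R w0 and w2 R w1, but not w0 R w1.
Only serial holds.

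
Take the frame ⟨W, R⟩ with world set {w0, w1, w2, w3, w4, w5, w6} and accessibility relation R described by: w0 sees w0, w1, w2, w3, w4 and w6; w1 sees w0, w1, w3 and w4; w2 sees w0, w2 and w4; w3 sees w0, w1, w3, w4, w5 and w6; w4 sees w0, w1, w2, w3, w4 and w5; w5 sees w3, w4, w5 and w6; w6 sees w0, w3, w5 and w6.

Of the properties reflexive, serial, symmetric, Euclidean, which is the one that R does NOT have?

Euclidean

Reflexive: yes — every world is R-related to itself.
Serial: yes — every world has a successor (e.g. w0 R w0).
Symmetric: yes — every pair in R has its reverse in R.
Euclidean: no — w0 R w1 and w0 R w2, but not w1 R w2.
Only Euclidean fails.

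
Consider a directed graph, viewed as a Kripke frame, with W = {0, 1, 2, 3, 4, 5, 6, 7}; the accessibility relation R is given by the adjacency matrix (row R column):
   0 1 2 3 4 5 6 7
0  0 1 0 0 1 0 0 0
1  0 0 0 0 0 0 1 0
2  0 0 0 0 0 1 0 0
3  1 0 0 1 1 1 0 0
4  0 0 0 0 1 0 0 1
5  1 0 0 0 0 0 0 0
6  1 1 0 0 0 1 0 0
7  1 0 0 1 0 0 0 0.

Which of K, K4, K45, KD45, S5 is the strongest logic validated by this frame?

Transitive (axiom 4): no — 0 R 1 and 1 R 6, but not 0 R 6.
Euclidean (axiom 5): no — 0 R 1 and 0 R 4, but not 1 R 4.
Serial (axiom D): yes — every world has a successor (e.g. 0 R 1).
Reflexive (axiom T): no — 0 is not related to itself.
So F validates K; K4 would additionally require R to be transitive. The strongest is K.

K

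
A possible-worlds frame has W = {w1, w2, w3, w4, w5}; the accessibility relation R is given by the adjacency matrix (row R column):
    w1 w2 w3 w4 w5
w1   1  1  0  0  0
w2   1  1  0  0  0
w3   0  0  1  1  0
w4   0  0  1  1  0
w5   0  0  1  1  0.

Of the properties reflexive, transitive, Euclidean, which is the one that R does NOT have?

reflexive

Reflexive: no — w5 is not related to itself.
Transitive: yes — every two-step R-path is closed by a direct edge.
Euclidean: yes — any two successors of a common world are R-related.
Only reflexive fails.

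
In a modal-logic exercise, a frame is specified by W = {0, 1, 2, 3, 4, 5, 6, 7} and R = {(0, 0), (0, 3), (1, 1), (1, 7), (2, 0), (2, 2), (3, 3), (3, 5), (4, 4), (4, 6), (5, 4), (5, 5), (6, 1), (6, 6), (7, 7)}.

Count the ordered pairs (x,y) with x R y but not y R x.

7

Enumerating: (0,3), (1,7), (2,0), (3,5), (4,6), (5,4), (6,1).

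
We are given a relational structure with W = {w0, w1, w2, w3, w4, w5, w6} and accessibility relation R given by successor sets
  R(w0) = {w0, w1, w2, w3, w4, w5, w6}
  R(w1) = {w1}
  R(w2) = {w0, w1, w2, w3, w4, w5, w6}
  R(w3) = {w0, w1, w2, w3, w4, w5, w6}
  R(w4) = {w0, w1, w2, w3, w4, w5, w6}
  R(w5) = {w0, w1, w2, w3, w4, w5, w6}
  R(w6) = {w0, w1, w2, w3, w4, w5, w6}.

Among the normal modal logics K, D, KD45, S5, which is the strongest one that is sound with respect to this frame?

D

Serial (axiom D): yes — every world has a successor (e.g. w0 R w0).
Euclidean (axiom 5): no — w0 R w1 and w0 R w2, but not w1 R w2.
Transitive (axiom 4): yes — every two-step R-path is closed by a direct edge.
Reflexive (axiom T): yes — every world is R-related to itself.
So F validates K, D; KD45 would additionally require R to be Euclidean. The strongest is D.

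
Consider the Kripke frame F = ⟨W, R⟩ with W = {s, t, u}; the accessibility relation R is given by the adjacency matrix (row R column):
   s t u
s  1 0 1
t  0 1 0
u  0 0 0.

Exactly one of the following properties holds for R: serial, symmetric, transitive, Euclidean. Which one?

transitive

Serial: no — u has no R-successor.
Symmetric: no — s R u but not u R s.
Transitive: yes — every two-step R-path is closed by a direct edge.
Euclidean: no — s R u and s R s, but not u R s.
Only transitive holds.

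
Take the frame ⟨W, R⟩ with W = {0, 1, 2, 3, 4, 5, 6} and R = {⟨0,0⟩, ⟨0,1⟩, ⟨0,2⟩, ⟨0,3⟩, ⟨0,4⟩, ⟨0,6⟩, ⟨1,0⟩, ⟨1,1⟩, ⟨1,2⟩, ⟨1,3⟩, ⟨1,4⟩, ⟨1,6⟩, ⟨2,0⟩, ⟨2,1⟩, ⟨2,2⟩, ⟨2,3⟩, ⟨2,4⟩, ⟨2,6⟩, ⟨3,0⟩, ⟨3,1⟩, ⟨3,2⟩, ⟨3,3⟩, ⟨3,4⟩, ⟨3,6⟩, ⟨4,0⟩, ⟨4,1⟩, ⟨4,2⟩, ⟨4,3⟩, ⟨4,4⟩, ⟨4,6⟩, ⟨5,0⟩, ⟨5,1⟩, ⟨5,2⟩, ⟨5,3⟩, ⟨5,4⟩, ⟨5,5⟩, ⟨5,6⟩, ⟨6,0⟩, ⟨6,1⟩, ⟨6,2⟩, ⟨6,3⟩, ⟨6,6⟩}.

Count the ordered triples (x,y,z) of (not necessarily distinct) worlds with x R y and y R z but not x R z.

Enumerating: (6,0,4), (6,1,4), (6,2,4), (6,3,4).

4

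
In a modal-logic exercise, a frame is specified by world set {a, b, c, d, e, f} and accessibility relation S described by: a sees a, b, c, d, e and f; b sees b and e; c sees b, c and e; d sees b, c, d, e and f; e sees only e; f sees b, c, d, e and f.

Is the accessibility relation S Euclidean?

Euclidean: no — a S b and a S c, but not b S c.

No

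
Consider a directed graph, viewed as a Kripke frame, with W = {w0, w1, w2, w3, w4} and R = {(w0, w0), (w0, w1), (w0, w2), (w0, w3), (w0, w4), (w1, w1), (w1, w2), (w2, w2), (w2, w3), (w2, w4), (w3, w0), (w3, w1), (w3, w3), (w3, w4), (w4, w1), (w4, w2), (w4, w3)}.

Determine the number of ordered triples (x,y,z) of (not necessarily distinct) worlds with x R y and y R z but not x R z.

11

Enumerating: (w1,w2,w3), (w1,w2,w4), (w2,w3,w0), (w2,w3,w1), (w2,w4,w1), (w3,w0,w2), (w3,w1,w2), (w3,w4,w2), (w4,w2,w4), (w4,w3,w0), (w4,w3,w4).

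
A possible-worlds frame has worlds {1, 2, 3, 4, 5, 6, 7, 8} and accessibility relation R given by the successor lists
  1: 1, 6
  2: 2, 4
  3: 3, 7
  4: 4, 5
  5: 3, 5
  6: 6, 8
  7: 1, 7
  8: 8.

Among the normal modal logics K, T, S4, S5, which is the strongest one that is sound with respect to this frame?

T

Reflexive (axiom T): yes — every world is R-related to itself.
Transitive (axiom 4): no — 1 R 6 and 6 R 8, but not 1 R 8.
Euclidean (axiom 5): no — 1 R 6 and 1 R 1, but not 6 R 1.
So F validates K, T; S4 would additionally require R to be transitive. The strongest is T.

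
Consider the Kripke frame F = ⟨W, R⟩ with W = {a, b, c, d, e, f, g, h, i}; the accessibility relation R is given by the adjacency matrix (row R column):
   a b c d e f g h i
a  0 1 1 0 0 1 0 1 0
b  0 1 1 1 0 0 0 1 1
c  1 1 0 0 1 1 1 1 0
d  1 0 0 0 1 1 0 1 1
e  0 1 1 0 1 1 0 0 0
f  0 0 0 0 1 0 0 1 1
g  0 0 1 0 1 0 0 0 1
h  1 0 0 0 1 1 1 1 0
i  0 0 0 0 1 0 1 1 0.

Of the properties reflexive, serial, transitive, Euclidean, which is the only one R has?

Reflexive: no — a is not related to itself.
Serial: yes — every world has a successor (e.g. a R b).
Transitive: no — a R b and b R d, but not a R d.
Euclidean: no — a R b and a R f, but not b R f.
Only serial holds.

serial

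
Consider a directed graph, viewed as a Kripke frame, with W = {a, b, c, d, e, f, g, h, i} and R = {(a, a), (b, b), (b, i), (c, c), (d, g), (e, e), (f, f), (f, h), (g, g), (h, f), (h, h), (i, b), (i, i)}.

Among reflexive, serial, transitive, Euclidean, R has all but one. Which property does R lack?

reflexive

Reflexive: no — d is not related to itself.
Serial: yes — every world has a successor (e.g. a R a).
Transitive: yes — every two-step R-path is closed by a direct edge.
Euclidean: yes — any two successors of a common world are R-related.
Only reflexive fails.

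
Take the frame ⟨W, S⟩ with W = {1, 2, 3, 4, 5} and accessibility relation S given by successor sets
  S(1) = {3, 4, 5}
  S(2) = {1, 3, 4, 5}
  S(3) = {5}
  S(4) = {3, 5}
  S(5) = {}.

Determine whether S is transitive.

Yes

Transitive: yes — every two-step S-path is closed by a direct edge.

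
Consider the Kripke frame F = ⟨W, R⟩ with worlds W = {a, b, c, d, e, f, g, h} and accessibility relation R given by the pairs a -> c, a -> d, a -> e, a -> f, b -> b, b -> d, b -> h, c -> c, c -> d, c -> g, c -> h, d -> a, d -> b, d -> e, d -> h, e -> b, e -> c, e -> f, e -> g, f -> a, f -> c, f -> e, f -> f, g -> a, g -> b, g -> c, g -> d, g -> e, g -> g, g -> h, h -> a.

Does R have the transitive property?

No

Transitive: no — a R c and c R g, but not a R g.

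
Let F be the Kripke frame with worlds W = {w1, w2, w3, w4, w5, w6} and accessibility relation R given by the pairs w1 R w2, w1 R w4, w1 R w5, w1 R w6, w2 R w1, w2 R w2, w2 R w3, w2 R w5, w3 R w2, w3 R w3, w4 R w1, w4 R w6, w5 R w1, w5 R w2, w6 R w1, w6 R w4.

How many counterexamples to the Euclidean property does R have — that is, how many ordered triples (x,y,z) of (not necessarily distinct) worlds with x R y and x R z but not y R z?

22

Enumerating: (w1,w2,w4), (w1,w2,w6), (w1,w4,w2), (w1,w4,w4), (w1,w4,w5), (w1,w5,w4), (w1,w5,w5), (w1,w5,w6), (w1,w6,w2), (w1,w6,w5), (w1,w6,w6), (w2,w1,w1), … and 10 more.
Total: 22.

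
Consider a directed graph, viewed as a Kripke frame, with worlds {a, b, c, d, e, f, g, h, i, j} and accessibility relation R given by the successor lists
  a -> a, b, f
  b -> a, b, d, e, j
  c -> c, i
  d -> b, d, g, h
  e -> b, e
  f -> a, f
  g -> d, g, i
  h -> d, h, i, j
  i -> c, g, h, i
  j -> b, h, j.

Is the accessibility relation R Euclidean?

Euclidean: no — a R b and a R f, but not b R f.

No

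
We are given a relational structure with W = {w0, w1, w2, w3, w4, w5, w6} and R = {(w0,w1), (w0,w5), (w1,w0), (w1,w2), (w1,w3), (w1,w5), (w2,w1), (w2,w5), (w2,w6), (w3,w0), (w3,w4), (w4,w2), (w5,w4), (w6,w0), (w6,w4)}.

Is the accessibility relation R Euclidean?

No

Euclidean: no — w0 R w5 and w0 R w1, but not w5 R w1.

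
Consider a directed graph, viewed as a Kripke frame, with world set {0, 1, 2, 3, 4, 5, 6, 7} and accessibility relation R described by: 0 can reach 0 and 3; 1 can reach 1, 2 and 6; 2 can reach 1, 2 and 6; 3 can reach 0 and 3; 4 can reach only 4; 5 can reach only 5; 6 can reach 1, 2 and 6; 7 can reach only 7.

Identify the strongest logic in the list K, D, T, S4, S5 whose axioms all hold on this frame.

S5

Serial (axiom D): yes — every world has a successor (e.g. 0 R 0).
Reflexive (axiom T): yes — every world is R-related to itself.
Transitive (axiom 4): yes — every two-step R-path is closed by a direct edge.
Euclidean (axiom 5): yes — any two successors of a common world are R-related.
So F validates K, D, T, S4, S5. The strongest is S5.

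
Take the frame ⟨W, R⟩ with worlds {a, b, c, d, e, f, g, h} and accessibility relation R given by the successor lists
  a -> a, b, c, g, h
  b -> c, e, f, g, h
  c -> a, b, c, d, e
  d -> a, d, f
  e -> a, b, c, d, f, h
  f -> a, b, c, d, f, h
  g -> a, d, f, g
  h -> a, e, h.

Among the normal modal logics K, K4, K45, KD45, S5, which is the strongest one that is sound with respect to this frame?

K

Transitive (axiom 4): no — a R b and b R e, but not a R e.
Euclidean (axiom 5): no — a R c and a R g, but not c R g.
Serial (axiom D): yes — every world has a successor (e.g. a R a).
Reflexive (axiom T): no — b is not related to itself.
So F validates K; K4 would additionally require R to be transitive. The strongest is K.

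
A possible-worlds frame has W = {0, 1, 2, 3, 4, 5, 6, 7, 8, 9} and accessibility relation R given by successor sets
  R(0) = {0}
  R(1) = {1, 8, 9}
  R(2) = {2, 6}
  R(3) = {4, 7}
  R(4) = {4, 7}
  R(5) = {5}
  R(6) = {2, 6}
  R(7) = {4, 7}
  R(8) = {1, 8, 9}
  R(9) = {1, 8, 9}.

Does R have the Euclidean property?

Yes

Euclidean: yes — any two successors of a common world are R-related.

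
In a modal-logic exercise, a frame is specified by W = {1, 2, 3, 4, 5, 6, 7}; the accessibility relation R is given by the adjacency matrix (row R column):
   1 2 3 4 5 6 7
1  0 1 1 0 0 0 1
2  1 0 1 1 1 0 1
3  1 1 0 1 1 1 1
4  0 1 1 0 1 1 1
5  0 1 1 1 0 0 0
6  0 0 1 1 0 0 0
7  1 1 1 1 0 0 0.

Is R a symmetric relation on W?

Symmetric: yes — every pair in R has its reverse in R.

Yes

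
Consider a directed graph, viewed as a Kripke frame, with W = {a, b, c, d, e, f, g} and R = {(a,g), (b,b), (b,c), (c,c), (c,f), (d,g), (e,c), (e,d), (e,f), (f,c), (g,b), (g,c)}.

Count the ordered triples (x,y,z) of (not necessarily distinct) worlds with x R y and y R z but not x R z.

8

Enumerating: (a,g,b), (a,g,c), (b,c,f), (d,g,b), (d,g,c), (e,d,g), (f,c,f), (g,c,f).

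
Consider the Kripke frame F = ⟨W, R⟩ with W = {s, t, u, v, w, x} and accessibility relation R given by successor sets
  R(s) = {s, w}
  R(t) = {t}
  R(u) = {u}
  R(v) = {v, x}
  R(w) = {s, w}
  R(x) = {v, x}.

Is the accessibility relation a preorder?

Reflexive: yes — every world is R-related to itself.
Transitive: yes — every two-step R-path is closed by a direct edge.
So R is a preorder.

Yes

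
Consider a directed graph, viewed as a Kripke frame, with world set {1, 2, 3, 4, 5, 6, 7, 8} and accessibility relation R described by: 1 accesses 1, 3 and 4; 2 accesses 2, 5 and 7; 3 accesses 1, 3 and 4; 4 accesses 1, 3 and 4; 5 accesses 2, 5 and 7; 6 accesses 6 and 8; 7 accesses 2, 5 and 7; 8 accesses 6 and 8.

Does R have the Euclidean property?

Euclidean: yes — any two successors of a common world are R-related.

Yes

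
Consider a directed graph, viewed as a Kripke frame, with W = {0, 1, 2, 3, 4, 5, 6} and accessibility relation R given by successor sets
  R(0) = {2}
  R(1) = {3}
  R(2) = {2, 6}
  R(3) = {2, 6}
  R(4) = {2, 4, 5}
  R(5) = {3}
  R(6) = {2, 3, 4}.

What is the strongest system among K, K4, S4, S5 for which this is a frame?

K

Transitive (axiom 4): no — 0 R 2 and 2 R 6, but not 0 R 6.
Reflexive (axiom T): no — 0 is not related to itself.
Euclidean (axiom 5): no — 4 R 2 and 4 R 5, but not 2 R 5.
So F validates K; K4 would additionally require R to be transitive. The strongest is K.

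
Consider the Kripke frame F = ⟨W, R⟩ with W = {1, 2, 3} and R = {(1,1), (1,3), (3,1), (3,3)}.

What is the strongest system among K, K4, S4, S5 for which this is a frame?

K4

Transitive (axiom 4): yes — every two-step R-path is closed by a direct edge.
Reflexive (axiom T): no — 2 is not related to itself.
Euclidean (axiom 5): yes — any two successors of a common world are R-related.
So F validates K, K4; S4 would additionally require R to be reflexive. The strongest is K4.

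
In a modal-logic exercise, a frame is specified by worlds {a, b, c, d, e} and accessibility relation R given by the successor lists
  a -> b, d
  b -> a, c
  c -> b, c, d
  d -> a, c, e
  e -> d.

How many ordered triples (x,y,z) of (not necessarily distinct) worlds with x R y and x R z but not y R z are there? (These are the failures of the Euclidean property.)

20

Enumerating: (a,b,b), (a,b,d), (a,d,b), (a,d,d), (b,a,a), (b,a,c), (b,c,a), (c,b,b), (c,b,d), (c,d,b), (c,d,d), (d,a,a), … and 8 more.
Total: 20.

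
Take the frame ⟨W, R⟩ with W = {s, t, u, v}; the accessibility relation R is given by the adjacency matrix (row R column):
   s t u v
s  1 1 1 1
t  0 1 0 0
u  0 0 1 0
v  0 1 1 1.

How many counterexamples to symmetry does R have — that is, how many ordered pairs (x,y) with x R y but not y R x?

Enumerating: (s,t), (s,u), (s,v), (v,t), (v,u).

5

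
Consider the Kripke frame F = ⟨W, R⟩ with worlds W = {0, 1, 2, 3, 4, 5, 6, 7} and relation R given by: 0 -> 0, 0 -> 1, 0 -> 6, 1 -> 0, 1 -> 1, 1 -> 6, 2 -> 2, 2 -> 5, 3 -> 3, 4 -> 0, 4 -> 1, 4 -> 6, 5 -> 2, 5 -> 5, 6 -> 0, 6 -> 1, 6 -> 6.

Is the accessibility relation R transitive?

Yes

Transitive: yes — every two-step R-path is closed by a direct edge.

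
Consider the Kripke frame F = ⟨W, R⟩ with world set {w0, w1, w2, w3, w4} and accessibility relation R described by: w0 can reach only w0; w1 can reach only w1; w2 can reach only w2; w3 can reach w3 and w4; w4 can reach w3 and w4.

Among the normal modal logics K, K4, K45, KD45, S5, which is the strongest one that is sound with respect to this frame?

Transitive (axiom 4): yes — every two-step R-path is closed by a direct edge.
Euclidean (axiom 5): yes — any two successors of a common world are R-related.
Serial (axiom D): yes — every world has a successor (e.g. w0 R w0).
Reflexive (axiom T): yes — every world is R-related to itself.
So F validates K, K4, K45, KD45, S5. The strongest is S5.

S5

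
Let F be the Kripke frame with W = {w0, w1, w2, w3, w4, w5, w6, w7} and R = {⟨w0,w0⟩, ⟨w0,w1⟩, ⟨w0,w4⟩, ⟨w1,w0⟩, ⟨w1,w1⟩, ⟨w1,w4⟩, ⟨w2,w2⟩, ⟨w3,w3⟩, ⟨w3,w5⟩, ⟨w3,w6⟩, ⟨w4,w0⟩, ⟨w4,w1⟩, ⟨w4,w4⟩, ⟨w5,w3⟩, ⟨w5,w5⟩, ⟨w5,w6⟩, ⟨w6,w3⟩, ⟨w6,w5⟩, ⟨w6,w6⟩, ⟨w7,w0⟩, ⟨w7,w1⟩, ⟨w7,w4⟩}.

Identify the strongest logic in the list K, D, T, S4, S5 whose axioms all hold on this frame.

Serial (axiom D): yes — every world has a successor (e.g. w0 R w0).
Reflexive (axiom T): no — w7 is not related to itself.
Transitive (axiom 4): yes — every two-step R-path is closed by a direct edge.
Euclidean (axiom 5): yes — any two successors of a common world are R-related.
So F validates K, D; T would additionally require R to be reflexive. The strongest is D.

D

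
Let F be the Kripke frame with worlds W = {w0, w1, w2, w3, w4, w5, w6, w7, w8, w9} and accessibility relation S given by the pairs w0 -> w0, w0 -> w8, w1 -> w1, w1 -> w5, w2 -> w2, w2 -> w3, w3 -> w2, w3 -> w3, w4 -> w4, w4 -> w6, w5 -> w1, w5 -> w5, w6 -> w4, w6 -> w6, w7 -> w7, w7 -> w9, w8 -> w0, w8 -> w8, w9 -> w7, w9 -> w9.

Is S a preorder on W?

Reflexive: yes — every world is S-related to itself.
Transitive: yes — every two-step S-path is closed by a direct edge.
So S is a preorder.

Yes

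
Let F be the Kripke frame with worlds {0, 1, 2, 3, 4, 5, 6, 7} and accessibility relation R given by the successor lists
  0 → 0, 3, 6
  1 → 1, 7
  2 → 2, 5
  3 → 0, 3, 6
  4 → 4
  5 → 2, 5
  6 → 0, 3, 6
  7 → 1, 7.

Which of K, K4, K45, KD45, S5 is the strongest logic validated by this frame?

Transitive (axiom 4): yes — every two-step R-path is closed by a direct edge.
Euclidean (axiom 5): yes — any two successors of a common world are R-related.
Serial (axiom D): yes — every world has a successor (e.g. 0 R 0).
Reflexive (axiom T): yes — every world is R-related to itself.
So F validates K, K4, K45, KD45, S5. The strongest is S5.

S5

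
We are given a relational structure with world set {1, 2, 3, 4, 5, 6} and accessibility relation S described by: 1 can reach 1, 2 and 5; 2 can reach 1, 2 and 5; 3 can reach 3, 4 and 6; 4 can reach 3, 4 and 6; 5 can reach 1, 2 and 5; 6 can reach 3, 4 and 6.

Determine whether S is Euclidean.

Euclidean: yes — any two successors of a common world are S-related.

Yes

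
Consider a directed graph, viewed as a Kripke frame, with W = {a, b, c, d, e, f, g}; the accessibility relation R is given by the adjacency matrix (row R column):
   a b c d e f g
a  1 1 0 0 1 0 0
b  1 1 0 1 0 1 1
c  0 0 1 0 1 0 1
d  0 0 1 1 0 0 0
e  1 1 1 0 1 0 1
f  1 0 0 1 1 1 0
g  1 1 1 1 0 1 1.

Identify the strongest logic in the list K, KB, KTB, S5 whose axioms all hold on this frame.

K

Symmetric (axiom B): no — b R d but not d R b.
Reflexive (axiom T): yes — every world is R-related to itself.
Euclidean (axiom 5): no — a R b and a R e, but not b R e.
So F validates K; KB would additionally require R to be symmetric. The strongest is K.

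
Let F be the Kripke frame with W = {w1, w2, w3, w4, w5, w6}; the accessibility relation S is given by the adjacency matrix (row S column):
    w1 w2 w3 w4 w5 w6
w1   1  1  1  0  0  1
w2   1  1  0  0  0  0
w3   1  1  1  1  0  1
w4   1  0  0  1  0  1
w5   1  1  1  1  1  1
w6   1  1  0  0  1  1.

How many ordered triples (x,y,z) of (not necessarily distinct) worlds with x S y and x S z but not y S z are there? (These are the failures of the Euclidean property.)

Enumerating: (w1,w2,w3), (w1,w2,w6), (w1,w6,w3), (w3,w1,w4), (w3,w2,w3), (w3,w2,w4), (w3,w2,w6), (w3,w4,w2), (w3,w4,w3), (w3,w6,w3), (w3,w6,w4), (w4,w1,w4), … and 16 more.
Total: 28.

28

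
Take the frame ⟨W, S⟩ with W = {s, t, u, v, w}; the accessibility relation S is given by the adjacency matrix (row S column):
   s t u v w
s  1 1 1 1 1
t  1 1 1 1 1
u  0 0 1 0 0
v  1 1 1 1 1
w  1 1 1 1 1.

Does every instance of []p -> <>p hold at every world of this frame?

The schema D characterises exactly the serial frames.
Serial: yes — every world has a successor (e.g. s S s).

Yes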